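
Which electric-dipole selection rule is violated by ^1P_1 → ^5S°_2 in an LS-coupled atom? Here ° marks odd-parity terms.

the ΔS = 0 rule

Reading off the term symbols: S 0→2, L 1→0, J 1→2, parity even→odd.
Parity must change: even → odd — satisfied.
ΔS = 0: S: 0 → 2 — violated.
ΔL = 0, ±1 (not L=0↔0): L: 1 → 0, ΔL = -1 — satisfied.
ΔJ = 0, ±1 (not J=0↔0): J: 1 → 2, ΔJ = +1 — satisfied.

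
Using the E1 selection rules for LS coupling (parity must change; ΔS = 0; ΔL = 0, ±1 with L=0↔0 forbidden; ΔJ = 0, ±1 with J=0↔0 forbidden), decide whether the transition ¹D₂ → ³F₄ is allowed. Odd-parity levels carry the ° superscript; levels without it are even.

forbidden

Reading off the term symbols: S 0→1, L 2→3, J 2→4, parity even→even.
Parity must change: even → even — fails.
ΔS = 0: S: 0 → 1 — fails.
ΔL = 0, ±1 (not L=0↔0): L: 2 → 3, ΔL = +1 — passes.
ΔJ = 0, ±1 (not J=0↔0): J: 2 → 4, ΔJ = +2 — fails.
Rule(s) violated: parity, ΔS, ΔJ.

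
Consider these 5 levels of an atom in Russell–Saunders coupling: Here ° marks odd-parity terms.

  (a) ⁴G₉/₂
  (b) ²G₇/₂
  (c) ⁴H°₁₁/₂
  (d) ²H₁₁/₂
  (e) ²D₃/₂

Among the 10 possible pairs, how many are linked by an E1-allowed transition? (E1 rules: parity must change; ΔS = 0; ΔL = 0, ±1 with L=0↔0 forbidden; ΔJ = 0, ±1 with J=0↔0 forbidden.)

1

(a)–(b): forbidden (parity, ΔS).
(a)–(c): allowed.
(a)–(d): forbidden (parity, ΔS).
(a)–(e): forbidden (parity, ΔS, ΔL, ΔJ).
(b)–(c): forbidden (ΔS, ΔJ).
(b)–(d): forbidden (parity, ΔJ).
(b)–(e): forbidden (parity, ΔL, ΔJ).
(c)–(d): forbidden (ΔS).
(c)–(e): forbidden (ΔS, ΔL, ΔJ).
(d)–(e): forbidden (parity, ΔL, ΔJ).
Allowed pairs: 1 of 10.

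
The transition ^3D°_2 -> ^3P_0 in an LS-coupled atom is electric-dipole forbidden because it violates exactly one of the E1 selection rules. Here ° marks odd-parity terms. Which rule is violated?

Initial level: S=1, L=2, J=2, parity odd. Final level: S=1, L=1, J=0, parity even.
ΔS = 0: S: 1 → 1 — ok.
ΔJ = 0, ±1 (not J=0↔0): J: 2 → 0, ΔJ = -2 — fails.
Parity must change: odd → even — ok.
ΔL = 0, ±1 (not L=0↔0): L: 2 → 1, ΔL = -1 — ok.

the ΔJ = 0, ±1 rule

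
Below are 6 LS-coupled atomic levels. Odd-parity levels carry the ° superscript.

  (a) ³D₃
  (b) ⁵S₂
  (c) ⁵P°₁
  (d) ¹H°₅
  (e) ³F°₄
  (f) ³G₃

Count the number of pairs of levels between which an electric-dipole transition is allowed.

(a)–(b): forbidden (parity, ΔS, ΔL).
(a)–(c): forbidden (ΔS, ΔJ).
(a)–(d): forbidden (ΔS, ΔL, ΔJ).
(a)–(e): allowed.
(a)–(f): forbidden (parity, ΔL).
(b)–(c): allowed.
(b)–(d): forbidden (ΔS, ΔL, ΔJ).
(b)–(e): forbidden (ΔS, ΔL, ΔJ).
(b)–(f): forbidden (parity, ΔS, ΔL).
(c)–(d): forbidden (parity, ΔS, ΔL, ΔJ).
(c)–(e): forbidden (parity, ΔS, ΔL, ΔJ).
(c)–(f): forbidden (ΔS, ΔL, ΔJ).
(d)–(e): forbidden (parity, ΔS, ΔL).
(d)–(f): forbidden (ΔS, ΔJ).
(e)–(f): allowed.
Allowed pairs: 3 of 15.

3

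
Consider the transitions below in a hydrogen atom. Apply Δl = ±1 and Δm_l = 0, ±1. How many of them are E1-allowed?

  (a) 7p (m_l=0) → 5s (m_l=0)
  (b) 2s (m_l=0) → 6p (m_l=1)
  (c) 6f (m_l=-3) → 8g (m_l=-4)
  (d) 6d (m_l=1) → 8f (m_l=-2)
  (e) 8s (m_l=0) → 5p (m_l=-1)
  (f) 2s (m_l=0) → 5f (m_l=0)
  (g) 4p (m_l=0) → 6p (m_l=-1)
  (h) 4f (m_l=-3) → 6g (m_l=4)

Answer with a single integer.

(a) allowed
(b) allowed
(c) allowed
(d) forbidden — Δm_l = -3 (E1 requires Δm_l = 0, ±1)
(e) allowed
(f) forbidden — Δl = +3 (E1 requires Δl = ±1)
(g) forbidden — Δl = +0 (E1 requires Δl = ±1)
(h) forbidden — Δm_l = +7 (E1 requires Δm_l = 0, ±1)
Total allowed: 4 of 8.

4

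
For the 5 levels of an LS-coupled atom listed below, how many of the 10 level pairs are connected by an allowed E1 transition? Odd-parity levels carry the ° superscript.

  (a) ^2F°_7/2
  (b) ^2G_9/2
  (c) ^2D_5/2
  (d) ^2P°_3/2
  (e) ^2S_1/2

4

(a)–(b): allowed.
(a)–(c): allowed.
(a)–(d): forbidden (parity, ΔL, ΔJ).
(a)–(e): forbidden (ΔL, ΔJ).
(b)–(c): forbidden (parity, ΔL, ΔJ).
(b)–(d): forbidden (ΔL, ΔJ).
(b)–(e): forbidden (parity, ΔL, ΔJ).
(c)–(d): allowed.
(c)–(e): forbidden (parity, ΔL, ΔJ).
(d)–(e): allowed.
Allowed pairs: 4 of 10.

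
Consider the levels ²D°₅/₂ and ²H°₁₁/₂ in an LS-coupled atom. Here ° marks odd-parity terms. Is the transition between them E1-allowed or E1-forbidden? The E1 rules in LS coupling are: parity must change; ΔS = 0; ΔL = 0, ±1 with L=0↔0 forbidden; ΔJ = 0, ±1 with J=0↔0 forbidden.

forbidden

ΔL = 0, ±1 (not L=0↔0): L: 2 → 5, ΔL = +3 — fails.
ΔS = 0: S: 1/2 → 1/2 — passes.
Parity must change: odd → odd — fails.
ΔJ = 0, ±1 (not J=0↔0): J: 5/2 → 11/2, ΔJ = +3 — fails.
Rule(s) violated: parity, ΔL, ΔJ.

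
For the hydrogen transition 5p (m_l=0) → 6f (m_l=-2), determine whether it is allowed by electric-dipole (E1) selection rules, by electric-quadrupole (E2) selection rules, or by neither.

Δl = 3 − 1 = +2; l_i + l_f = 4.
Δm_l = -2.
E1 (Δl = ±1, |Δm_l| ≤ 1): not satisfied.
E2 (Δl = 0,±2, l_i+l_f ≥ 2, |Δm_l| ≤ 2): satisfied.

E2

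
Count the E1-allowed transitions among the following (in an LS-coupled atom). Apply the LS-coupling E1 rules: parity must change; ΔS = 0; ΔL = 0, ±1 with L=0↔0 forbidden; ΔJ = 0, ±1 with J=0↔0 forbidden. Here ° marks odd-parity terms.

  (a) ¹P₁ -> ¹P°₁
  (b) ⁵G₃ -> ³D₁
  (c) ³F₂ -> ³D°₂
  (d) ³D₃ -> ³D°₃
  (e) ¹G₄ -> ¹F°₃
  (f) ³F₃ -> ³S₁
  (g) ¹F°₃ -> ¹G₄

(a) allowed
(b) forbidden (parity, ΔS, ΔL, ΔJ fail)
(c) allowed
(d) allowed
(e) allowed
(f) forbidden (parity, ΔL, ΔJ fail)
(g) allowed
Total allowed: 5 of 7.

5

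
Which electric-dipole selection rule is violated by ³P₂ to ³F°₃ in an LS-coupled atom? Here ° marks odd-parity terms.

Reading off the term symbols: S 1→1, L 1→3, J 2→3, parity even→odd.
ΔL = 0, ±1 (not L=0↔0): L: 1 → 3, ΔL = +2 — violated.
Parity must change: even → odd — satisfied.
ΔS = 0: S: 1 → 1 — satisfied.
ΔJ = 0, ±1 (not J=0↔0): J: 2 → 3, ΔJ = +1 — satisfied.

the ΔL = 0, ±1 rule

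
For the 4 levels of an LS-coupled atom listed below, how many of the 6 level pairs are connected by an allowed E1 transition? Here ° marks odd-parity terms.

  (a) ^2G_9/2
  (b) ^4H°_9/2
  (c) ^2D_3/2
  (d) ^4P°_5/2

0

(a)–(b): forbidden (ΔS).
(a)–(c): forbidden (parity, ΔL, ΔJ).
(a)–(d): forbidden (ΔS, ΔL, ΔJ).
(b)–(c): forbidden (ΔS, ΔL, ΔJ).
(b)–(d): forbidden (parity, ΔL, ΔJ).
(c)–(d): forbidden (ΔS).
Allowed pairs: 0 of 6.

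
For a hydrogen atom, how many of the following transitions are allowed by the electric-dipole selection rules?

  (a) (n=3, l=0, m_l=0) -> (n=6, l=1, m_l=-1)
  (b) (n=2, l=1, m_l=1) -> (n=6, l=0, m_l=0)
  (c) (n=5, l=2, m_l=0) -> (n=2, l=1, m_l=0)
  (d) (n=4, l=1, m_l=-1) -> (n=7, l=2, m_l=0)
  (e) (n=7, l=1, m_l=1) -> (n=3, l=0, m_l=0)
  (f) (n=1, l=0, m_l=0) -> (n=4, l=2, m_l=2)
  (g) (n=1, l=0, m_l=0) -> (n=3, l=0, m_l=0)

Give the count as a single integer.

(a) allowed
(b) allowed
(c) allowed
(d) allowed
(e) allowed
(f) forbidden — Δl = +2 (E1 requires Δl = ±1); Δm_l = +2 (E1 requires Δm_l = 0, ±1)
(g) forbidden — Δl = +0 (E1 requires Δl = ±1)
Total allowed: 5 of 7.

5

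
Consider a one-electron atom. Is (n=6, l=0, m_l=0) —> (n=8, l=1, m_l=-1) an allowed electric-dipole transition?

allowed

l: 0 → 1 (Δl = +1). Δl = ±1 ok.
Δm_l = -1 − (0) = -1. E1 requires Δm_l = 0, ±1: ok.
All E1 selection rules are satisfied.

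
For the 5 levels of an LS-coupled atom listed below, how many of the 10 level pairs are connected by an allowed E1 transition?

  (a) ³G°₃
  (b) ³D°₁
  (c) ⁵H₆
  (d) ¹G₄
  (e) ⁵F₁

(a)–(b): forbidden (parity, ΔL, ΔJ).
(a)–(c): forbidden (ΔS, ΔJ).
(a)–(d): forbidden (ΔS).
(a)–(e): forbidden (ΔS, ΔJ).
(b)–(c): forbidden (ΔS, ΔL, ΔJ).
(b)–(d): forbidden (ΔS, ΔL, ΔJ).
(b)–(e): forbidden (ΔS).
(c)–(d): forbidden (parity, ΔS, ΔJ).
(c)–(e): forbidden (parity, ΔL, ΔJ).
(d)–(e): forbidden (parity, ΔS, ΔJ).
Allowed pairs: 0 of 10.

0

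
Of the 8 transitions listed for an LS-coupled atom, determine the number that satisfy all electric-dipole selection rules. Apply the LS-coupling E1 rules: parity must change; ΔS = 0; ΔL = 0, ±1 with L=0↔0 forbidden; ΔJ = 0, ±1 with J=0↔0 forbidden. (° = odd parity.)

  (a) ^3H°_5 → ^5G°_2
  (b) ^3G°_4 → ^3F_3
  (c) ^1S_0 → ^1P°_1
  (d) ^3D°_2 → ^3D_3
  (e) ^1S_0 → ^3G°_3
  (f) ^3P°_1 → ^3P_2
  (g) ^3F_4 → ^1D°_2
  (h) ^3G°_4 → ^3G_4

5

(a) forbidden (parity, ΔS, ΔJ fail)
(b) allowed
(c) allowed
(d) allowed
(e) forbidden (ΔS, ΔL, ΔJ fail)
(f) allowed
(g) forbidden (ΔS, ΔJ fail)
(h) allowed
Total allowed: 5 of 8.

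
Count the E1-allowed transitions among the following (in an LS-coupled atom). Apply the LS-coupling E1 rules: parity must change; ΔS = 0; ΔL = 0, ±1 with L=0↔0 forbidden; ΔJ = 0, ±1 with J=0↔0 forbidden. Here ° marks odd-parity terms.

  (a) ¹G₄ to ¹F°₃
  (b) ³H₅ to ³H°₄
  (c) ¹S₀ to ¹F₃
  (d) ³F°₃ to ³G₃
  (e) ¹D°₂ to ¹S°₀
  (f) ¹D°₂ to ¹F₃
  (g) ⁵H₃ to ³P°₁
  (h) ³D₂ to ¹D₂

4

(a) allowed
(b) allowed
(c) forbidden (parity, ΔL, ΔJ fail)
(d) allowed
(e) forbidden (parity, ΔL, ΔJ fail)
(f) allowed
(g) forbidden (ΔS, ΔL, ΔJ fail)
(h) forbidden (parity, ΔS fail)
Total allowed: 4 of 8.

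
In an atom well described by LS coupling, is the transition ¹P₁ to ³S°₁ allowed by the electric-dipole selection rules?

forbidden

Reading off the term symbols: S 0→1, L 1→0, J 1→1, parity even→odd.
Parity must change: even → odd — passes.
ΔS = 0: S: 0 → 1 — fails.
ΔL = 0, ±1 (not L=0↔0): L: 1 → 0, ΔL = -1 — passes.
ΔJ = 0, ±1 (not J=0↔0): J: 1 → 1, ΔJ = +0 — passes.
Rule(s) violated: ΔS.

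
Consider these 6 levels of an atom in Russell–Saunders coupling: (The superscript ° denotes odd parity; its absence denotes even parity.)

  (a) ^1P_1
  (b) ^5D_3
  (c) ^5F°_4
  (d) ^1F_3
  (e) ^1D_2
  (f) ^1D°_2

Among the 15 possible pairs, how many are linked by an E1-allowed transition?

(a)–(b): forbidden (parity, ΔS, ΔJ).
(a)–(c): forbidden (ΔS, ΔL, ΔJ).
(a)–(d): forbidden (parity, ΔL, ΔJ).
(a)–(e): forbidden (parity).
(a)–(f): allowed.
(b)–(c): allowed.
(b)–(d): forbidden (parity, ΔS).
(b)–(e): forbidden (parity, ΔS).
(b)–(f): forbidden (ΔS).
(c)–(d): forbidden (ΔS).
(c)–(e): forbidden (ΔS, ΔJ).
(c)–(f): forbidden (parity, ΔS, ΔJ).
(d)–(e): forbidden (parity).
(d)–(f): allowed.
(e)–(f): allowed.
Allowed pairs: 4 of 15.

4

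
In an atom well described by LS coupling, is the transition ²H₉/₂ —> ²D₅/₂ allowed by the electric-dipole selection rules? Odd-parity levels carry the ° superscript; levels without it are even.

forbidden

Parity must change: even → even — fails.
ΔS = 0: S: 1/2 → 1/2 — passes.
ΔL = 0, ±1 (not L=0↔0): L: 5 → 2, ΔL = -3 — fails.
ΔJ = 0, ±1 (not J=0↔0): J: 9/2 → 5/2, ΔJ = -2 — fails.
Rule(s) violated: parity, ΔL, ΔJ.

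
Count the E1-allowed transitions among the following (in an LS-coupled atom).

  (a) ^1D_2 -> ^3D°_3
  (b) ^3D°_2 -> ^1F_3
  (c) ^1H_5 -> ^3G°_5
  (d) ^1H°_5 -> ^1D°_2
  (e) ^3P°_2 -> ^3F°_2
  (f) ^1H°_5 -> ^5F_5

(a) forbidden (ΔS fails)
(b) forbidden (ΔS fails)
(c) forbidden (ΔS fails)
(d) forbidden (parity, ΔL, ΔJ fail)
(e) forbidden (parity, ΔL fail)
(f) forbidden (ΔS, ΔL fail)
Total allowed: 0 of 6.

0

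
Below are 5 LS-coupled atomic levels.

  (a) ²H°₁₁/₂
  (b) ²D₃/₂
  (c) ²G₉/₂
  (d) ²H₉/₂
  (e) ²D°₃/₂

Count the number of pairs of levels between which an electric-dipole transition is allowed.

3

(a)–(b): forbidden (ΔL, ΔJ).
(a)–(c): allowed.
(a)–(d): allowed.
(a)–(e): forbidden (parity, ΔL, ΔJ).
(b)–(c): forbidden (parity, ΔL, ΔJ).
(b)–(d): forbidden (parity, ΔL, ΔJ).
(b)–(e): allowed.
(c)–(d): forbidden (parity).
(c)–(e): forbidden (ΔL, ΔJ).
(d)–(e): forbidden (ΔL, ΔJ).
Allowed pairs: 3 of 10.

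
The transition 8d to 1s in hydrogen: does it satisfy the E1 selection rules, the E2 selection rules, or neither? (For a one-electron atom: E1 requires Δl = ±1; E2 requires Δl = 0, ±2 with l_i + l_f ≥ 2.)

E2

Δl = 0 − 2 = -2; l_i + l_f = 2.
E1 (Δl = ±1): not satisfied.
E2 (Δl = 0,±2, l_i+l_f ≥ 2): satisfied.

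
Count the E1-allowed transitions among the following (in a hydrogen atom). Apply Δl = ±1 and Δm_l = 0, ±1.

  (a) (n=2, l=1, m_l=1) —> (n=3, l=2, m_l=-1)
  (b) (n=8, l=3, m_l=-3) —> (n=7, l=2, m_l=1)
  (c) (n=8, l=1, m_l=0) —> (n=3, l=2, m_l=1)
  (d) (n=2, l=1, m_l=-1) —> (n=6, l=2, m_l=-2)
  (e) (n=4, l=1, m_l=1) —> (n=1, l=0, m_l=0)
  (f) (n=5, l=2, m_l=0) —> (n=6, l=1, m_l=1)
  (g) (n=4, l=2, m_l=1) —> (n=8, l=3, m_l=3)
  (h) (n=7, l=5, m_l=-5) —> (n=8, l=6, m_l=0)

(a) forbidden — Δm_l = -2 (E1 requires Δm_l = 0, ±1)
(b) forbidden — Δm_l = +4 (E1 requires Δm_l = 0, ±1)
(c) allowed
(d) allowed
(e) allowed
(f) allowed
(g) forbidden — Δm_l = +2 (E1 requires Δm_l = 0, ±1)
(h) forbidden — Δm_l = +5 (E1 requires Δm_l = 0, ±1)
Total allowed: 4 of 8.

4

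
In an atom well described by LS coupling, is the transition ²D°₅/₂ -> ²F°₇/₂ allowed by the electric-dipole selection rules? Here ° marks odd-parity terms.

Reading off the term symbols: S 1/2→1/2, L 2→3, J 5/2→7/2, parity odd→odd.
ΔJ = 0, ±1 (not J=0↔0): J: 5/2 → 7/2, ΔJ = +1 — satisfied.
Parity must change: odd → odd — violated.
ΔL = 0, ±1 (not L=0↔0): L: 2 → 3, ΔL = +1 — satisfied.
ΔS = 0: S: 1/2 → 1/2 — satisfied.
Rule(s) violated: parity.

forbidden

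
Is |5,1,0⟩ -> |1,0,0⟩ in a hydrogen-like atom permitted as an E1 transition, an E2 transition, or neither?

E1

Δl = 0 − 1 = -1; l_i + l_f = 1.
Δm_l = +0.
E1 (Δl = ±1, |Δm_l| ≤ 1): satisfied.
E2 (Δl = 0,±2, l_i+l_f ≥ 2, |Δm_l| ≤ 2): not satisfied.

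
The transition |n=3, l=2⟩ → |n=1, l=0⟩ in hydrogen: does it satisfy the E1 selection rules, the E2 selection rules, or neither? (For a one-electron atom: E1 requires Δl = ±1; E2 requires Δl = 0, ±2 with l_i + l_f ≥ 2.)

E2

Δl = 0 − 2 = -2; l_i + l_f = 2.
E1 (Δl = ±1): not satisfied.
E2 (Δl = 0,±2, l_i+l_f ≥ 2): satisfied.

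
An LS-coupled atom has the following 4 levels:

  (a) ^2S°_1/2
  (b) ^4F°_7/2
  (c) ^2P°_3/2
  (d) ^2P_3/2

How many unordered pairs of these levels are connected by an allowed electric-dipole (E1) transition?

(a)–(b): forbidden (parity, ΔS, ΔL, ΔJ).
(a)–(c): forbidden (parity).
(a)–(d): allowed.
(b)–(c): forbidden (parity, ΔS, ΔL, ΔJ).
(b)–(d): forbidden (ΔS, ΔL, ΔJ).
(c)–(d): allowed.
Allowed pairs: 2 of 6.

2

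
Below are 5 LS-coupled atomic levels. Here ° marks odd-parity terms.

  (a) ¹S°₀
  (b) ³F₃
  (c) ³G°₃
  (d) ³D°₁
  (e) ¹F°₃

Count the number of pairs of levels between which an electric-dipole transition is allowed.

(a)–(b): forbidden (ΔS, ΔL, ΔJ).
(a)–(c): forbidden (parity, ΔS, ΔL, ΔJ).
(a)–(d): forbidden (parity, ΔS, ΔL).
(a)–(e): forbidden (parity, ΔL, ΔJ).
(b)–(c): allowed.
(b)–(d): forbidden (ΔJ).
(b)–(e): forbidden (ΔS).
(c)–(d): forbidden (parity, ΔL, ΔJ).
(c)–(e): forbidden (parity, ΔS).
(d)–(e): forbidden (parity, ΔS, ΔJ).
Allowed pairs: 1 of 10.

1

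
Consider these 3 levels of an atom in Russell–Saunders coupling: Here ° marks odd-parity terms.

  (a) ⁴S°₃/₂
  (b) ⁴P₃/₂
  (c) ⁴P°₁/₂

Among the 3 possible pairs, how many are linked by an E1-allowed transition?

2

(a)–(b): allowed.
(a)–(c): forbidden (parity).
(b)–(c): allowed.
Allowed pairs: 2 of 3.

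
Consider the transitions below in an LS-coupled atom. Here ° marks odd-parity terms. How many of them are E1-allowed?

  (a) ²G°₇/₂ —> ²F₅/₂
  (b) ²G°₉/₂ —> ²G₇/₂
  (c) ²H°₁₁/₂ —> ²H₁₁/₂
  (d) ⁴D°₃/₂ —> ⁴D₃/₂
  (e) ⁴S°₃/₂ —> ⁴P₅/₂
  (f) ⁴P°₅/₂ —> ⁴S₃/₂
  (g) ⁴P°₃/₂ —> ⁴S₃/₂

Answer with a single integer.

7

(a) allowed
(b) allowed
(c) allowed
(d) allowed
(e) allowed
(f) allowed
(g) allowed
Total allowed: 7 of 7.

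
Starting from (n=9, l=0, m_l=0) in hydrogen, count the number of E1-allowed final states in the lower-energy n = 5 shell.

E1 requires Δl = ±1, so l_f ∈ {-1, 1}; with 0 ≤ l_f ≤ n_f−1 = 4, the allowed l_f values are {1}.
For l_f = 1: m_f ∈ {m_i−1, m_i, m_i+1} ∩ [−1, 1] = {-1, 0, 1} → 3 states.
Total: 3.

3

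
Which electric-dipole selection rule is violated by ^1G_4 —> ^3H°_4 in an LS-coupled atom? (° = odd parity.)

Reading off the term symbols: S 0→1, L 4→5, J 4→4, parity even→odd.
Parity must change: even → odd — passes.
ΔS = 0: S: 0 → 1 — fails.
ΔL = 0, ±1 (not L=0↔0): L: 4 → 5, ΔL = +1 — passes.
ΔJ = 0, ±1 (not J=0↔0): J: 4 → 4, ΔJ = +0 — passes.

the ΔS = 0 rule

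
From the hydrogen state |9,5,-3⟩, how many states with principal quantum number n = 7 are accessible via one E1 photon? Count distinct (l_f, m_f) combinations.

E1 requires Δl = ±1, so l_f ∈ {4, 6}; with 0 ≤ l_f ≤ n_f−1 = 6, the allowed l_f values are {4, 6}.
For l_f = 4: m_f ∈ {m_i−1, m_i, m_i+1} ∩ [−4, 4] = {-4, -3, -2} → 3 states.
For l_f = 6: m_f ∈ {m_i−1, m_i, m_i+1} ∩ [−6, 6] = {-4, -3, -2} → 3 states.
Total: 6.

6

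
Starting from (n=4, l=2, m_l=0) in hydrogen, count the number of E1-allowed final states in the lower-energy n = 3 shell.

3

E1 requires Δl = ±1, so l_f ∈ {1, 3}; with 0 ≤ l_f ≤ n_f−1 = 2, the allowed l_f values are {1}.
For l_f = 1: m_f ∈ {m_i−1, m_i, m_i+1} ∩ [−1, 1] = {-1, 0, 1} → 3 states.
Total: 3.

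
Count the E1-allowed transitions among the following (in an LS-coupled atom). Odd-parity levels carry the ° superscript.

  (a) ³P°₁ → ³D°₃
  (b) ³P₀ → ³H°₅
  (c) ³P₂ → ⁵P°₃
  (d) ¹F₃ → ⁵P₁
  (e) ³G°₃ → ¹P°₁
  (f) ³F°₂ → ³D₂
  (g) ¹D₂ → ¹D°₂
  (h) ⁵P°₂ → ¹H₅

2

(a) forbidden (parity, ΔJ fail)
(b) forbidden (ΔL, ΔJ fail)
(c) forbidden (ΔS fails)
(d) forbidden (parity, ΔS, ΔL, ΔJ fail)
(e) forbidden (parity, ΔS, ΔL, ΔJ fail)
(f) allowed
(g) allowed
(h) forbidden (ΔS, ΔL, ΔJ fail)
Total allowed: 2 of 8.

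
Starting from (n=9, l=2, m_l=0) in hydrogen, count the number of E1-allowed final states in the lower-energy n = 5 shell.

6

E1 requires Δl = ±1, so l_f ∈ {1, 3}; with 0 ≤ l_f ≤ n_f−1 = 4, the allowed l_f values are {1, 3}.
For l_f = 1: m_f ∈ {m_i−1, m_i, m_i+1} ∩ [−1, 1] = {-1, 0, 1} → 3 states.
For l_f = 3: m_f ∈ {m_i−1, m_i, m_i+1} ∩ [−3, 3] = {-1, 0, 1} → 3 states.
Total: 6.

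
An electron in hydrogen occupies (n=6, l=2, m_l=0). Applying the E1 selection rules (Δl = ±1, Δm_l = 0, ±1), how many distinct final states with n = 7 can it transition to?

6

E1 requires Δl = ±1, so l_f ∈ {1, 3}; with 0 ≤ l_f ≤ n_f−1 = 6, the allowed l_f values are {1, 3}.
For l_f = 1: m_f ∈ {m_i−1, m_i, m_i+1} ∩ [−1, 1] = {-1, 0, 1} → 3 states.
For l_f = 3: m_f ∈ {m_i−1, m_i, m_i+1} ∩ [−3, 3] = {-1, 0, 1} → 3 states.
Total: 6.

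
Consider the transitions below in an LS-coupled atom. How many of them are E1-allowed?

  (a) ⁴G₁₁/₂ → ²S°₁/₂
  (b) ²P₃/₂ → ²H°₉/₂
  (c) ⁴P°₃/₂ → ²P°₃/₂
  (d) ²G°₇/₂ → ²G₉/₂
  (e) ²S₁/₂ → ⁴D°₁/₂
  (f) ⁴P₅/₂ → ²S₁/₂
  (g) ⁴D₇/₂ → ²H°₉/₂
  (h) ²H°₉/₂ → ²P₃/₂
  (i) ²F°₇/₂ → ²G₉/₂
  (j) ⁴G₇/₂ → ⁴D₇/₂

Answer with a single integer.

2

(a) forbidden (ΔS, ΔL, ΔJ fail)
(b) forbidden (ΔL, ΔJ fail)
(c) forbidden (parity, ΔS fail)
(d) allowed
(e) forbidden (ΔS, ΔL fail)
(f) forbidden (parity, ΔS, ΔJ fail)
(g) forbidden (ΔS, ΔL fail)
(h) forbidden (ΔL, ΔJ fail)
(i) allowed
(j) forbidden (parity, ΔL fail)
Total allowed: 2 of 10.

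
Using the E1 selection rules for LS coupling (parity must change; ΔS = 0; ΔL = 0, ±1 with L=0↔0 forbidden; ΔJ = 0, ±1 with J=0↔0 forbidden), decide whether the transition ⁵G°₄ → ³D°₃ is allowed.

Reading off the term symbols: S 2→1, L 4→2, J 4→3, parity odd→odd.
Parity must change: odd → odd — ✗.
ΔS = 0: S: 2 → 1 — ✗.
ΔL = 0, ±1 (not L=0↔0): L: 4 → 2, ΔL = -2 — ✗.
ΔJ = 0, ±1 (not J=0↔0): J: 4 → 3, ΔJ = -1 — ✓.
Rule(s) violated: parity, ΔS, ΔL.

forbidden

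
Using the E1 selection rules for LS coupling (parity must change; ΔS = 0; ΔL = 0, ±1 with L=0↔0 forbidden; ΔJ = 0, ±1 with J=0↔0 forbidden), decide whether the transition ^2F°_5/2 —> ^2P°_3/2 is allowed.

forbidden

Reading off the term symbols: S 1/2→1/2, L 3→1, J 5/2→3/2, parity odd→odd.
Parity must change: odd → odd — fails.
ΔS = 0: S: 1/2 → 1/2 — passes.
ΔL = 0, ±1 (not L=0↔0): L: 3 → 1, ΔL = -2 — fails.
ΔJ = 0, ±1 (not J=0↔0): J: 5/2 → 3/2, ΔJ = -1 — passes.
Rule(s) violated: parity, ΔL.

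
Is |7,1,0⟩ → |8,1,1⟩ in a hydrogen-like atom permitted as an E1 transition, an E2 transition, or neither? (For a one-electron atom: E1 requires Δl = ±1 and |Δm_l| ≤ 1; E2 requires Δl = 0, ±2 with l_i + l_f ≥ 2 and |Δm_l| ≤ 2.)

E2

Δl = 1 − 1 = +0; l_i + l_f = 2.
Δm_l = +1.
E1 (Δl = ±1, |Δm_l| ≤ 1): not satisfied.
E2 (Δl = 0,±2, l_i+l_f ≥ 2, |Δm_l| ≤ 2): satisfied.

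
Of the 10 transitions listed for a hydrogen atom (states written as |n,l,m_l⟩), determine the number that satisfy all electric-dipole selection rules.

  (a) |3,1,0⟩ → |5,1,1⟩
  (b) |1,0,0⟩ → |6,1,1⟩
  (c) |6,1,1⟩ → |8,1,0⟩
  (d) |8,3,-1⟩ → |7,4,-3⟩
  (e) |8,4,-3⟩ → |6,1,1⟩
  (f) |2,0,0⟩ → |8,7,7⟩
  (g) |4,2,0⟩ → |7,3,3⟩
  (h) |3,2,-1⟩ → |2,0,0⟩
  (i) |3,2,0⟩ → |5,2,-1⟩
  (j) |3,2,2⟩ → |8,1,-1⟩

1

(a) forbidden — Δl = +0 (E1 requires Δl = ±1)
(b) allowed
(c) forbidden — Δl = +0 (E1 requires Δl = ±1)
(d) forbidden — Δm_l = -2 (E1 requires Δm_l = 0, ±1)
(e) forbidden — Δl = -3 (E1 requires Δl = ±1); Δm_l = +4 (E1 requires Δm_l = 0, ±1)
(f) forbidden — Δl = +7 (E1 requires Δl = ±1); Δm_l = +7 (E1 requires Δm_l = 0, ±1)
(g) forbidden — Δm_l = +3 (E1 requires Δm_l = 0, ±1)
(h) forbidden — Δl = -2 (E1 requires Δl = ±1)
(i) forbidden — Δl = +0 (E1 requires Δl = ±1)
(j) forbidden — Δm_l = -3 (E1 requires Δm_l = 0, ±1)
Total allowed: 1 of 10.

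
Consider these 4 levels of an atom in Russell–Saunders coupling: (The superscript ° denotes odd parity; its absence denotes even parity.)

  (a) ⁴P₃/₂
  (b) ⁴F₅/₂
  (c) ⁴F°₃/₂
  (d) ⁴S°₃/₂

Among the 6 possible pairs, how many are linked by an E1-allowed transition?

2

(a)–(b): forbidden (parity, ΔL).
(a)–(c): forbidden (ΔL).
(a)–(d): allowed.
(b)–(c): allowed.
(b)–(d): forbidden (ΔL).
(c)–(d): forbidden (parity, ΔL).
Allowed pairs: 2 of 6.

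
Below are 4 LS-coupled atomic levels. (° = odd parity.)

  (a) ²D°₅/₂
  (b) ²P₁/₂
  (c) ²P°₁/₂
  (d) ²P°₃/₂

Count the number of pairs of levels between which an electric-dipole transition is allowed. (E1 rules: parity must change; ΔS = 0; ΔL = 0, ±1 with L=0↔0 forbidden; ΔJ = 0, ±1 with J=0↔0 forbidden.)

2

(a)–(b): forbidden (ΔJ).
(a)–(c): forbidden (parity, ΔJ).
(a)–(d): forbidden (parity).
(b)–(c): allowed.
(b)–(d): allowed.
(c)–(d): forbidden (parity).
Allowed pairs: 2 of 6.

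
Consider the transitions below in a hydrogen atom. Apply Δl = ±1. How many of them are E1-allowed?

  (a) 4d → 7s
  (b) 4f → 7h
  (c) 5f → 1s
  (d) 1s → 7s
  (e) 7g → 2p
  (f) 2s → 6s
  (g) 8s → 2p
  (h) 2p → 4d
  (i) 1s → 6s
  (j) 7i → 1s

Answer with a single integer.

2

(a) forbidden — Δl = -2 (E1 requires Δl = ±1)
(b) forbidden — Δl = +2 (E1 requires Δl = ±1)
(c) forbidden — Δl = -3 (E1 requires Δl = ±1)
(d) forbidden — Δl = +0 (E1 requires Δl = ±1)
(e) forbidden — Δl = -3 (E1 requires Δl = ±1)
(f) forbidden — Δl = +0 (E1 requires Δl = ±1)
(g) allowed
(h) allowed
(i) forbidden — Δl = +0 (E1 requires Δl = ±1)
(j) forbidden — Δl = -6 (E1 requires Δl = ±1)
Total allowed: 2 of 10.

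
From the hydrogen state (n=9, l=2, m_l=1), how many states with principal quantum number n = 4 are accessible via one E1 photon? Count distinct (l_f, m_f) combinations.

E1 requires Δl = ±1, so l_f ∈ {1, 3}; with 0 ≤ l_f ≤ n_f−1 = 3, the allowed l_f values are {1, 3}.
For l_f = 1: m_f ∈ {m_i−1, m_i, m_i+1} ∩ [−1, 1] = {0, 1} → 2 states.
For l_f = 3: m_f ∈ {m_i−1, m_i, m_i+1} ∩ [−3, 3] = {0, 1, 2} → 3 states.
Total: 5.

5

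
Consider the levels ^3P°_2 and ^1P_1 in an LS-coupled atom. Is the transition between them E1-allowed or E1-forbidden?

ΔL = 0, ±1 (not L=0↔0): L: 1 → 1, ΔL = +0 — passes.
Parity must change: odd → even — passes.
ΔJ = 0, ±1 (not J=0↔0): J: 2 → 1, ΔJ = -1 — passes.
ΔS = 0: S: 1 → 0 — fails.
Rule(s) violated: ΔS.

forbidden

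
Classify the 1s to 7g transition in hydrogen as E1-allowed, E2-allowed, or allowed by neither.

neither

Δl = 4 − 0 = +4; l_i + l_f = 4.
E1 (Δl = ±1): not satisfied.
E2 (Δl = 0,±2, l_i+l_f ≥ 2): not satisfied.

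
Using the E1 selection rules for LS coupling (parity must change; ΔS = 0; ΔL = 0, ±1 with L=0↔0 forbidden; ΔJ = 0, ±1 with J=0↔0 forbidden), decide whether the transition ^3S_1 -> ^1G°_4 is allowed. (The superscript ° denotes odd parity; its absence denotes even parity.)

Parity must change: even → odd — ✓.
ΔS = 0: S: 1 → 0 — ✗.
ΔL = 0, ±1 (not L=0↔0): L: 0 → 4, ΔL = +4 — ✗.
ΔJ = 0, ±1 (not J=0↔0): J: 1 → 4, ΔJ = +3 — ✗.
Rule(s) violated: ΔS, ΔL, ΔJ.

forbidden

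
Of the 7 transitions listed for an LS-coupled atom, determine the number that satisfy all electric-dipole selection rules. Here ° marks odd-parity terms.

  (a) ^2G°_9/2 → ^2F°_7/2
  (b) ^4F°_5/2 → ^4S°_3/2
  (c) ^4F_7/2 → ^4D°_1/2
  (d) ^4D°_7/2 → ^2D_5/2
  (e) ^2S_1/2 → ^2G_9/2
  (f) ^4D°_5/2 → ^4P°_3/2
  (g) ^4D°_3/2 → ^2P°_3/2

0

(a) forbidden (parity fails)
(b) forbidden (parity, ΔL fail)
(c) forbidden (ΔJ fails)
(d) forbidden (ΔS fails)
(e) forbidden (parity, ΔL, ΔJ fail)
(f) forbidden (parity fails)
(g) forbidden (parity, ΔS fail)
Total allowed: 0 of 7.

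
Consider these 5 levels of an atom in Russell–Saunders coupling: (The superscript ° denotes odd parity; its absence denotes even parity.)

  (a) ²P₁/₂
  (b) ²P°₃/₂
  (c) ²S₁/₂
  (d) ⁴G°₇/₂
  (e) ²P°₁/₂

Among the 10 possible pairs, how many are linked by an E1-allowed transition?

4

(a)–(b): allowed.
(a)–(c): forbidden (parity).
(a)–(d): forbidden (ΔS, ΔL, ΔJ).
(a)–(e): allowed.
(b)–(c): allowed.
(b)–(d): forbidden (parity, ΔS, ΔL, ΔJ).
(b)–(e): forbidden (parity).
(c)–(d): forbidden (ΔS, ΔL, ΔJ).
(c)–(e): allowed.
(d)–(e): forbidden (parity, ΔS, ΔL, ΔJ).
Allowed pairs: 4 of 10.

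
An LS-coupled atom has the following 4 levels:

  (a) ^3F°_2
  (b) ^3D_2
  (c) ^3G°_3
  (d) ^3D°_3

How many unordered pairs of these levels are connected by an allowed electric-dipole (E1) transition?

(a)–(b): allowed.
(a)–(c): forbidden (parity).
(a)–(d): forbidden (parity).
(b)–(c): forbidden (ΔL).
(b)–(d): allowed.
(c)–(d): forbidden (parity, ΔL).
Allowed pairs: 2 of 6.

2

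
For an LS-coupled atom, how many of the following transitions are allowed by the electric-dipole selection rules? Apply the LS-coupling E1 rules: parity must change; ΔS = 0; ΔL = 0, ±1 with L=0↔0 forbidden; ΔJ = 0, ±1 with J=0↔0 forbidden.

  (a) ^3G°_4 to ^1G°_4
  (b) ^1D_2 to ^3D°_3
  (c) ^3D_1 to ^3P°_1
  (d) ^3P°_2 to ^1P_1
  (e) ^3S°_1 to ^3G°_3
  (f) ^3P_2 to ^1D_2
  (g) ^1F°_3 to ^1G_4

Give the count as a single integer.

(a) forbidden (parity, ΔS fail)
(b) forbidden (ΔS fails)
(c) allowed
(d) forbidden (ΔS fails)
(e) forbidden (parity, ΔL, ΔJ fail)
(f) forbidden (parity, ΔS fail)
(g) allowed
Total allowed: 2 of 7.

2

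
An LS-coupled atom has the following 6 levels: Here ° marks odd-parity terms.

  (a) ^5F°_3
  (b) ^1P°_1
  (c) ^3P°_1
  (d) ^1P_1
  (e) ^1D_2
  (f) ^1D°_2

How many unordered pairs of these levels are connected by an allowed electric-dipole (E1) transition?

(a)–(b): forbidden (parity, ΔS, ΔL, ΔJ).
(a)–(c): forbidden (parity, ΔS, ΔL, ΔJ).
(a)–(d): forbidden (ΔS, ΔL, ΔJ).
(a)–(e): forbidden (ΔS).
(a)–(f): forbidden (parity, ΔS).
(b)–(c): forbidden (parity, ΔS).
(b)–(d): allowed.
(b)–(e): allowed.
(b)–(f): forbidden (parity).
(c)–(d): forbidden (ΔS).
(c)–(e): forbidden (ΔS).
(c)–(f): forbidden (parity, ΔS).
(d)–(e): forbidden (parity).
(d)–(f): allowed.
(e)–(f): allowed.
Allowed pairs: 4 of 15.

4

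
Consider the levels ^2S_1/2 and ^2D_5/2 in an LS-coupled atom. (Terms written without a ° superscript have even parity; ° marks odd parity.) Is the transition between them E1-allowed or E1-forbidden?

Parity must change: even → even — ✗.
ΔS = 0: S: 1/2 → 1/2 — ✓.
ΔL = 0, ±1 (not L=0↔0): L: 0 → 2, ΔL = +2 — ✗.
ΔJ = 0, ±1 (not J=0↔0): J: 1/2 → 5/2, ΔJ = +2 — ✗.
Rule(s) violated: parity, ΔL, ΔJ.

forbidden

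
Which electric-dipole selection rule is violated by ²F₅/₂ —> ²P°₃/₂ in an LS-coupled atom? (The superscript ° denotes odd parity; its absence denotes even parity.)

Initial level: S=1/2, L=3, J=5/2, parity even. Final level: S=1/2, L=1, J=3/2, parity odd.
Parity must change: even → odd — passes.
ΔJ = 0, ±1 (not J=0↔0): J: 5/2 → 3/2, ΔJ = -1 — passes.
ΔS = 0: S: 1/2 → 1/2 — passes.
ΔL = 0, ±1 (not L=0↔0): L: 3 → 1, ΔL = -2 — fails.

the ΔL = 0, ±1 rule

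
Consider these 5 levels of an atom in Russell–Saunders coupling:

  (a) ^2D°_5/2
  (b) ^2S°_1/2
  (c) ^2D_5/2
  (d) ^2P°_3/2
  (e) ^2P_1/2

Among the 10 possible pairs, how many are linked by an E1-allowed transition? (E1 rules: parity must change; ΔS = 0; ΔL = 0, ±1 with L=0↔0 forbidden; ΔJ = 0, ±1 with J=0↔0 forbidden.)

4

(a)–(b): forbidden (parity, ΔL, ΔJ).
(a)–(c): allowed.
(a)–(d): forbidden (parity).
(a)–(e): forbidden (ΔJ).
(b)–(c): forbidden (ΔL, ΔJ).
(b)–(d): forbidden (parity).
(b)–(e): allowed.
(c)–(d): allowed.
(c)–(e): forbidden (parity, ΔJ).
(d)–(e): allowed.
Allowed pairs: 4 of 10.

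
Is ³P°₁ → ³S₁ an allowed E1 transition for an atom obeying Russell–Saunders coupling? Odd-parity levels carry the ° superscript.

Initial level: S=1, L=1, J=1, parity odd. Final level: S=1, L=0, J=1, parity even.
Parity must change: odd → even — satisfied.
ΔS = 0: S: 1 → 1 — satisfied.
ΔL = 0, ±1 (not L=0↔0): L: 1 → 0, ΔL = -1 — satisfied.
ΔJ = 0, ±1 (not J=0↔0): J: 1 → 1, ΔJ = +0 — satisfied.
All four E1 rules are satisfied.

allowed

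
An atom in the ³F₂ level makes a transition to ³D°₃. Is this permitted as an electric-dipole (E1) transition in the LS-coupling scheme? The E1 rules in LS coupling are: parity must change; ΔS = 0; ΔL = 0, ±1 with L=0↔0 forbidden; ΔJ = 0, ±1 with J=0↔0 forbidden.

ΔJ = 0, ±1 (not J=0↔0): J: 2 → 3, ΔJ = +1 — ok.
ΔS = 0: S: 1 → 1 — ok.
Parity must change: even → odd — ok.
ΔL = 0, ±1 (not L=0↔0): L: 3 → 2, ΔL = -1 — ok.
All four E1 rules are satisfied.

allowed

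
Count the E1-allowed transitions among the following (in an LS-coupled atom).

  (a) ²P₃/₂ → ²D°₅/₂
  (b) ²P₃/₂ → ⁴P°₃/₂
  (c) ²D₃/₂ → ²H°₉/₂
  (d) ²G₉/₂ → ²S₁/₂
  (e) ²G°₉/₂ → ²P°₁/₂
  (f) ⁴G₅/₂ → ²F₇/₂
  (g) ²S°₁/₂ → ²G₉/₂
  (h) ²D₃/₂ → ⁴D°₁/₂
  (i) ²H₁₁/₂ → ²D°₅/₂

(a) allowed
(b) forbidden (ΔS fails)
(c) forbidden (ΔL, ΔJ fail)
(d) forbidden (parity, ΔL, ΔJ fail)
(e) forbidden (parity, ΔL, ΔJ fail)
(f) forbidden (parity, ΔS fail)
(g) forbidden (ΔL, ΔJ fail)
(h) forbidden (ΔS fails)
(i) forbidden (ΔL, ΔJ fail)
Total allowed: 1 of 9.

1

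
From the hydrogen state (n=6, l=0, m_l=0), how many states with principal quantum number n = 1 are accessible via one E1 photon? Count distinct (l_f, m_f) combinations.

E1 requires l_f ∈ {-1, 1}, but neither lies in [0, 0], so no final state is reachable.
Total: 0.

0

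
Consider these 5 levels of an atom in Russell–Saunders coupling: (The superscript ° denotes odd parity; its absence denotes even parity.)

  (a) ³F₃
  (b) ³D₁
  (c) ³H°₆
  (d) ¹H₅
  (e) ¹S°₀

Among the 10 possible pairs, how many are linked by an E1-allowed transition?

(a)–(b): forbidden (parity, ΔJ).
(a)–(c): forbidden (ΔL, ΔJ).
(a)–(d): forbidden (parity, ΔS, ΔL, ΔJ).
(a)–(e): forbidden (ΔS, ΔL, ΔJ).
(b)–(c): forbidden (ΔL, ΔJ).
(b)–(d): forbidden (parity, ΔS, ΔL, ΔJ).
(b)–(e): forbidden (ΔS, ΔL).
(c)–(d): forbidden (ΔS).
(c)–(e): forbidden (parity, ΔS, ΔL, ΔJ).
(d)–(e): forbidden (ΔL, ΔJ).
Allowed pairs: 0 of 10.

0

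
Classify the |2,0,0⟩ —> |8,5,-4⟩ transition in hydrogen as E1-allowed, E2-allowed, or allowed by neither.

Δl = 5 − 0 = +5; l_i + l_f = 5.
Δm_l = -4.
E1 (Δl = ±1, |Δm_l| ≤ 1): not satisfied.
E2 (Δl = 0,±2, l_i+l_f ≥ 2, |Δm_l| ≤ 2): not satisfied.

neither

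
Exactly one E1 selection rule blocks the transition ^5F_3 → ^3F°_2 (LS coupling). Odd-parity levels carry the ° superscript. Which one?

the ΔS = 0 rule

Reading off the term symbols: S 2→1, L 3→3, J 3→2, parity even→odd.
ΔL = 0, ±1 (not L=0↔0): L: 3 → 3, ΔL = +0 — ok.
ΔJ = 0, ±1 (not J=0↔0): J: 3 → 2, ΔJ = -1 — ok.
ΔS = 0: S: 2 → 1 — fails.
Parity must change: even → odd — ok.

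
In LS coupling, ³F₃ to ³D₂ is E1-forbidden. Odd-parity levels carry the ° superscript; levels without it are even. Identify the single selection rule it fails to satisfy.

Initial level: S=1, L=3, J=3, parity even. Final level: S=1, L=2, J=2, parity even.
Parity must change: even → even — fails.
ΔS = 0: S: 1 → 1 — ok.
ΔL = 0, ±1 (not L=0↔0): L: 3 → 2, ΔL = -1 — ok.
ΔJ = 0, ±1 (not J=0↔0): J: 3 → 2, ΔJ = -1 — ok.

parity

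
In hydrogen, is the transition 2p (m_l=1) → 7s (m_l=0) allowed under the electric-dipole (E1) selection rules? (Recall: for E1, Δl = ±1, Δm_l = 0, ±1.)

allowed

Δl = 0 − 1 = -1; the E1 rule Δl = ±1 is ok.
Δm_l = 0 − (1) = -1. E1 requires Δm_l = 0, ±1: ok.
All E1 selection rules are satisfied.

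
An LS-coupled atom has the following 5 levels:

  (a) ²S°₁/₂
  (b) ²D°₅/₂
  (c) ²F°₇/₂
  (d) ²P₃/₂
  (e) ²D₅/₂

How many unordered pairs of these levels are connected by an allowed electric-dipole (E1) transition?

4

(a)–(b): forbidden (parity, ΔL, ΔJ).
(a)–(c): forbidden (parity, ΔL, ΔJ).
(a)–(d): allowed.
(a)–(e): forbidden (ΔL, ΔJ).
(b)–(c): forbidden (parity).
(b)–(d): allowed.
(b)–(e): allowed.
(c)–(d): forbidden (ΔL, ΔJ).
(c)–(e): allowed.
(d)–(e): forbidden (parity).
Allowed pairs: 4 of 10.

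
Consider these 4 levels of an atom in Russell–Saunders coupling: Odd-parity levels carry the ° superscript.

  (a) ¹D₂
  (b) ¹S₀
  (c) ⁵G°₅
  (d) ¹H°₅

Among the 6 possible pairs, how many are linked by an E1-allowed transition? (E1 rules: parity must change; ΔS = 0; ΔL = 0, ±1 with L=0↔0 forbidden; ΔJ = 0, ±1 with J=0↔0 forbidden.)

(a)–(b): forbidden (parity, ΔL, ΔJ).
(a)–(c): forbidden (ΔS, ΔL, ΔJ).
(a)–(d): forbidden (ΔL, ΔJ).
(b)–(c): forbidden (ΔS, ΔL, ΔJ).
(b)–(d): forbidden (ΔL, ΔJ).
(c)–(d): forbidden (parity, ΔS).
Allowed pairs: 0 of 6.

0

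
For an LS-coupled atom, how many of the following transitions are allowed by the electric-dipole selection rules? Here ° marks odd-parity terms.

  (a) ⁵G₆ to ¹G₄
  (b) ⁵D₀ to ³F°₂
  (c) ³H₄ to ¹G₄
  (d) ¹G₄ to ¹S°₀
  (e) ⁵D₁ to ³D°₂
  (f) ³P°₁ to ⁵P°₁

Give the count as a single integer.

0

(a) forbidden (parity, ΔS, ΔJ fail)
(b) forbidden (ΔS, ΔJ fail)
(c) forbidden (parity, ΔS fail)
(d) forbidden (ΔL, ΔJ fail)
(e) forbidden (ΔS fails)
(f) forbidden (parity, ΔS fail)
Total allowed: 0 of 6.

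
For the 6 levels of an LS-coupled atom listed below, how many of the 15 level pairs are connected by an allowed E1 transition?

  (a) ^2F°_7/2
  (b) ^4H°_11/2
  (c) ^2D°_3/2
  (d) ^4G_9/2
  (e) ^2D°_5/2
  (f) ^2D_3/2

(a)–(b): forbidden (parity, ΔS, ΔL, ΔJ).
(a)–(c): forbidden (parity, ΔJ).
(a)–(d): forbidden (ΔS).
(a)–(e): forbidden (parity).
(a)–(f): forbidden (ΔJ).
(b)–(c): forbidden (parity, ΔS, ΔL, ΔJ).
(b)–(d): allowed.
(b)–(e): forbidden (parity, ΔS, ΔL, ΔJ).
(b)–(f): forbidden (ΔS, ΔL, ΔJ).
(c)–(d): forbidden (ΔS, ΔL, ΔJ).
(c)–(e): forbidden (parity).
(c)–(f): allowed.
(d)–(e): forbidden (ΔS, ΔL, ΔJ).
(d)–(f): forbidden (parity, ΔS, ΔL, ΔJ).
(e)–(f): allowed.
Allowed pairs: 3 of 15.

3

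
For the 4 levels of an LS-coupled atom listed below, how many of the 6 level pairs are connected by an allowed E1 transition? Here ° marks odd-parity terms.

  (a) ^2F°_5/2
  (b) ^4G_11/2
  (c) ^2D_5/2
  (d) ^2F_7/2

2

(a)–(b): forbidden (ΔS, ΔJ).
(a)–(c): allowed.
(a)–(d): allowed.
(b)–(c): forbidden (parity, ΔS, ΔL, ΔJ).
(b)–(d): forbidden (parity, ΔS, ΔJ).
(c)–(d): forbidden (parity).
Allowed pairs: 2 of 6.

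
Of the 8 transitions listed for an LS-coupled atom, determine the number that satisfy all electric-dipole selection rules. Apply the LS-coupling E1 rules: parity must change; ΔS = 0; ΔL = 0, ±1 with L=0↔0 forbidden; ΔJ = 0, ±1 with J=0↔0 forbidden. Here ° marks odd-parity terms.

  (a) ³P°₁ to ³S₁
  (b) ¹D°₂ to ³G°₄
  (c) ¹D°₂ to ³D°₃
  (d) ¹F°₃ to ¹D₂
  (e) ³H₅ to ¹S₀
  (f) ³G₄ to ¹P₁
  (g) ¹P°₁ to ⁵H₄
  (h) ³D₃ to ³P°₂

(a) allowed
(b) forbidden (parity, ΔS, ΔL, ΔJ fail)
(c) forbidden (parity, ΔS fail)
(d) allowed
(e) forbidden (parity, ΔS, ΔL, ΔJ fail)
(f) forbidden (parity, ΔS, ΔL, ΔJ fail)
(g) forbidden (ΔS, ΔL, ΔJ fail)
(h) allowed
Total allowed: 3 of 8.

3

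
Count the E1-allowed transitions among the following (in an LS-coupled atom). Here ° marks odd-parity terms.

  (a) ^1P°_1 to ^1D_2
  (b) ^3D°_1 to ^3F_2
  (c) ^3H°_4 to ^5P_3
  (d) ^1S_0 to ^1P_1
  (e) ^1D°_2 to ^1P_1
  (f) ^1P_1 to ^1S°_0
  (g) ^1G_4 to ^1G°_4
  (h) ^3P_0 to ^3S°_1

(a) allowed
(b) allowed
(c) forbidden (ΔS, ΔL fail)
(d) forbidden (parity fails)
(e) allowed
(f) allowed
(g) allowed
(h) allowed
Total allowed: 6 of 8.

6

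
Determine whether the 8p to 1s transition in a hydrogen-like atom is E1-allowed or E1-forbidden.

allowed

Initial l = 1, final l = 0, so Δl = -1. E1 requires Δl = ±1: ok.
All E1 selection rules are satisfied.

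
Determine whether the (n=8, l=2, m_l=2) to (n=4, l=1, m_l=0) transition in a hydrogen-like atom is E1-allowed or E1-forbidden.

Initial l = 2, final l = 1, so Δl = -1. E1 requires Δl = ±1: satisfied.
m_l: 2 → 0 (Δm_l = -2). |Δm_l| ≤ 1 violated.
The transition is electric-dipole forbidden.

forbidden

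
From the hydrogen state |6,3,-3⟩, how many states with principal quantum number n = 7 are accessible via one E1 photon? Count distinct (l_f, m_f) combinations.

E1 requires Δl = ±1, so l_f ∈ {2, 4}; with 0 ≤ l_f ≤ n_f−1 = 6, the allowed l_f values are {2, 4}.
For l_f = 2: m_f ∈ {m_i−1, m_i, m_i+1} ∩ [−2, 2] = {-2} → 1 state.
For l_f = 4: m_f ∈ {m_i−1, m_i, m_i+1} ∩ [−4, 4] = {-4, -3, -2} → 3 states.
Total: 4.

4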